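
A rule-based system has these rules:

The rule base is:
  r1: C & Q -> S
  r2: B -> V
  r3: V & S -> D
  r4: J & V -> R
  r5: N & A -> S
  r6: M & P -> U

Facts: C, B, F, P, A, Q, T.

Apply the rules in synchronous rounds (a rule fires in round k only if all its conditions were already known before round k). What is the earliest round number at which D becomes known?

2

[1] r1 [C & Q -> S]; r2 [B -> V]. ⇒ new: S, V.
[2] r3 [V & S -> D]. ⇒ new: D.
D first appears in round 2.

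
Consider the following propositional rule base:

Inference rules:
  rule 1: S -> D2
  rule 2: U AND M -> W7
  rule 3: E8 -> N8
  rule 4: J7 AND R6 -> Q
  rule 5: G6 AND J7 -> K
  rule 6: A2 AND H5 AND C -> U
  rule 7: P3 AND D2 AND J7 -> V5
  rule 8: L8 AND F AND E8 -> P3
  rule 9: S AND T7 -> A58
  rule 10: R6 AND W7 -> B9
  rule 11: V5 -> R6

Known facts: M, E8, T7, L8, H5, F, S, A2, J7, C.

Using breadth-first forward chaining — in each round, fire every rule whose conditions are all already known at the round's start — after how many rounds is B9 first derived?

4

Round 1 fires rule 1, rule 3, rule 6, rule 8, rule 9, giving D2, N8, U, P3, A58.
Round 2 fires rule 2, rule 7, giving W7, V5.
Round 3 fires rule 11, giving R6.
Round 4 fires rule 4, rule 10, giving Q, B9.
B9 first appears in round 4.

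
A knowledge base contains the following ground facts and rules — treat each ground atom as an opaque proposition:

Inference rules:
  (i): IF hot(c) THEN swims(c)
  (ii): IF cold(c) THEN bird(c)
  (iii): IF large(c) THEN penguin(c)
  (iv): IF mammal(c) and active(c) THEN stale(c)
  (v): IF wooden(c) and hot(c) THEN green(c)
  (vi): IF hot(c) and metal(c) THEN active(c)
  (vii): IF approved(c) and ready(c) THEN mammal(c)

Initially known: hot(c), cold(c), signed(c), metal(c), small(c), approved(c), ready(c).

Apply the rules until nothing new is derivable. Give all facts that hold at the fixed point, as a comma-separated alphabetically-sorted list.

active(c), approved(c), bird(c), cold(c), hot(c), mammal(c), metal(c), ready(c), signed(c), small(c), stale(c), swims(c)

Round 1 fires (i), (ii), (vi), (vii), giving swims(c), bird(c), active(c), mammal(c).
Round 2 fires (iv), giving stale(c).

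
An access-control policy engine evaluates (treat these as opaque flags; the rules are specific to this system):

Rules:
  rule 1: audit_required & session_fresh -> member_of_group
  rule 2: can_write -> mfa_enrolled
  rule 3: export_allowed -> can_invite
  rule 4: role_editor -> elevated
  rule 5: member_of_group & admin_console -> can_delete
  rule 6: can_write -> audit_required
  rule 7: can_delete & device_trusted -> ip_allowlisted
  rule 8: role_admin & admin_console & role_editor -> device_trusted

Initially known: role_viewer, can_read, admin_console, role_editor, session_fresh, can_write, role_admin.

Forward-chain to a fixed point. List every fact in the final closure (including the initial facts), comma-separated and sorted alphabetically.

admin_console, audit_required, can_delete, can_read, can_write, device_trusted, elevated, ip_allowlisted, member_of_group, mfa_enrolled, role_admin, role_editor, role_viewer, session_fresh

Round 1: rule 2 [can_write -> mfa_enrolled]; rule 4 [role_editor -> elevated]; rule 6 [can_write -> audit_required]; rule 8 [role_admin & admin_console & role_editor -> device_trusted]. Adds mfa_enrolled, elevated, audit_required, device_trusted.
Round 2: rule 1 [audit_required & session_fresh -> member_of_group]. Adds member_of_group.
Round 3: rule 5 [member_of_group & admin_console -> can_delete]. Adds can_delete.
Round 4: rule 7 [can_delete & device_trusted -> ip_allowlisted]. Adds ip_allowlisted.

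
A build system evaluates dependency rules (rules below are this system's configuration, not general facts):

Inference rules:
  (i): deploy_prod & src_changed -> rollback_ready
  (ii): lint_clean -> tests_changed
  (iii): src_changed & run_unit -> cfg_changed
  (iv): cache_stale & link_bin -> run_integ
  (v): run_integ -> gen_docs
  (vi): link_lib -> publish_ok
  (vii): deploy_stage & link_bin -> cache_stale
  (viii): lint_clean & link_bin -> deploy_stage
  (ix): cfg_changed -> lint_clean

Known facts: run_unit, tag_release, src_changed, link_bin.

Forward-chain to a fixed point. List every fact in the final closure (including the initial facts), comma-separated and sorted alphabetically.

cache_stale, cfg_changed, deploy_stage, gen_docs, link_bin, lint_clean, run_integ, run_unit, src_changed, tag_release, tests_changed

Round 1: (iii) [src_changed & run_unit -> cfg_changed]. New: cfg_changed.
Round 2: (ix) [cfg_changed -> lint_clean]. New: lint_clean.
Round 3: (ii) [lint_clean -> tests_changed]; (viii) [lint_clean & link_bin -> deploy_stage]. New: tests_changed, deploy_stage.
Round 4: (vii) [deploy_stage & link_bin -> cache_stale]. New: cache_stale.
Round 5: (iv) [cache_stale & link_bin -> run_integ]. New: run_integ.
Round 6: (v) [run_integ -> gen_docs]. New: gen_docs.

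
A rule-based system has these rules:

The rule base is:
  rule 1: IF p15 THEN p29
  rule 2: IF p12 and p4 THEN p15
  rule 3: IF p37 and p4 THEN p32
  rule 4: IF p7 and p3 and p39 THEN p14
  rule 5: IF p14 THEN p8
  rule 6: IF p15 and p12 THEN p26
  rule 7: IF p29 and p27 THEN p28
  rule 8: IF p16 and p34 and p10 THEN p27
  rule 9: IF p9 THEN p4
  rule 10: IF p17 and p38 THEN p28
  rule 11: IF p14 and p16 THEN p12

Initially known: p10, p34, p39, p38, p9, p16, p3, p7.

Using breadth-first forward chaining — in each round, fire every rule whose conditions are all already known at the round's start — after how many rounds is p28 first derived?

5

Round 1 fires rule 4, rule 8, rule 9, giving p14, p27, p4.
Round 2 fires rule 5, rule 11, giving p8, p12.
Round 3 fires rule 2, giving p15.
Round 4 fires rule 1, rule 6, giving p29, p26.
Round 5 fires rule 7, giving p28.
p28 first appears in round 5.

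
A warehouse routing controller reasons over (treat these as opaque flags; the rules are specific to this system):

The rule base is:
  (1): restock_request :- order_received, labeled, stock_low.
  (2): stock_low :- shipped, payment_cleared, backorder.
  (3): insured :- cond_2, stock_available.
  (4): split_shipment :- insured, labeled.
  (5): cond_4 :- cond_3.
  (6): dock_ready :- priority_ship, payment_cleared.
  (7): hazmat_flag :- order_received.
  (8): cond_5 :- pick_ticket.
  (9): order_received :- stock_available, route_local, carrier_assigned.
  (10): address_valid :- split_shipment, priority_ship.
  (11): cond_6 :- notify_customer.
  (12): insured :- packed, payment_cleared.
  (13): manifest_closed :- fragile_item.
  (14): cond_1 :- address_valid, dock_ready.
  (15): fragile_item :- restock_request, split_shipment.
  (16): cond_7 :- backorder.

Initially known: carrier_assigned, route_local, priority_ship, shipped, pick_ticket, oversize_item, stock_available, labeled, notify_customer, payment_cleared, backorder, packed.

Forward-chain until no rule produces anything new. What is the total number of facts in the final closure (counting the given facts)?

Round 1: (2) [stock_low :- shipped, payment_cleared, backorder.]; (6) [dock_ready :- priority_ship, payment_cleared.]; (8) [cond_5 :- pick_ticket.]; (9) [order_received :- stock_available, route_local, carrier_assigned.]; (11) [cond_6 :- notify_customer.]; (12) [insured :- packed, payment_cleared.]; (16) [cond_7 :- backorder.]. New: stock_low, dock_ready, cond_5, order_received, cond_6, insured, cond_7.
Round 2: (1) [restock_request :- order_received, labeled, stock_low.]; (4) [split_shipment :- insured, labeled.]; (7) [hazmat_flag :- order_received.]. New: restock_request, split_shipment, hazmat_flag.
Round 3: (10) [address_valid :- split_shipment, priority_ship.]; (15) [fragile_item :- restock_request, split_shipment.]. New: address_valid, fragile_item.
Round 4: (13) [manifest_closed :- fragile_item.]; (14) [cond_1 :- address_valid, dock_ready.]. New: manifest_closed, cond_1.
Closure: {address_valid, backorder, carrier_assigned, cond_1, cond_5, cond_6, cond_7, dock_ready, fragile_item, hazmat_flag, insured, labeled, manifest_closed, notify_customer, order_received, oversize_item, packed, payment_cleared, pick_ticket, priority_ship, restock_request, route_local, shipped, split_shipment, stock_available, stock_low} — 26 facts.

26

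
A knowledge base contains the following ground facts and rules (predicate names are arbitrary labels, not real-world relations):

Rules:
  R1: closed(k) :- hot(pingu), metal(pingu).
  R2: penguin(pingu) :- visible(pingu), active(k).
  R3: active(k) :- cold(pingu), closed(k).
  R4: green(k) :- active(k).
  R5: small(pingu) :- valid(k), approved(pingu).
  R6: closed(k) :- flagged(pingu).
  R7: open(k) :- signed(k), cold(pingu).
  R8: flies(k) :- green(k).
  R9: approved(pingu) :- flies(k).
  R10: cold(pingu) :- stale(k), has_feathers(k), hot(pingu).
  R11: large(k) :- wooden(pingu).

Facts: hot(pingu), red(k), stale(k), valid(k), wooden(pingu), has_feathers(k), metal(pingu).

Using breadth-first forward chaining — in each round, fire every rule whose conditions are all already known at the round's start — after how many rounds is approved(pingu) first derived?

Round 1 — R1, R10, R11, derive closed(k), cold(pingu), large(k).
Round 2 — R3, derive active(k).
Round 3 — R4, derive green(k).
Round 4 — R8, derive flies(k).
Round 5 — R9, derive approved(pingu).
approved(pingu) first appears in round 5.

5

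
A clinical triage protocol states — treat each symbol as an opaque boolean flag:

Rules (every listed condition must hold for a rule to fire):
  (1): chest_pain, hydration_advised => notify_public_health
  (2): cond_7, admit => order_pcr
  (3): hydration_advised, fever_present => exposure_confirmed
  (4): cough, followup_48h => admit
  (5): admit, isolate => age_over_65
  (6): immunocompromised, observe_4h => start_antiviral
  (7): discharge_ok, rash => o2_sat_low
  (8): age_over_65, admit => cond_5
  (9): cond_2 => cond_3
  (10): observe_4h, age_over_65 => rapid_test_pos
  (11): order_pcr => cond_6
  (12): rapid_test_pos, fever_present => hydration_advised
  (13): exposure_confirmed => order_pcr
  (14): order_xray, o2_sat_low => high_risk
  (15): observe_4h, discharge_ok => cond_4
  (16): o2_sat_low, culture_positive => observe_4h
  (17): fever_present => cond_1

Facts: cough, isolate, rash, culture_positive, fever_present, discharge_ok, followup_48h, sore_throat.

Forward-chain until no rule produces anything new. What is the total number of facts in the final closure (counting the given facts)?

20

Round 1 fires (4), (7), (17), giving admit, o2_sat_low, cond_1.
Round 2 fires (5), (16), giving age_over_65, observe_4h.
Round 3 fires (8), (10), (15), giving cond_5, rapid_test_pos, cond_4.
Round 4 fires (12), giving hydration_advised.
Round 5 fires (3), giving exposure_confirmed.
Round 6 fires (13), giving order_pcr.
Round 7 fires (11), giving cond_6.
Closure: {admit, age_over_65, cond_1, cond_4, cond_5, cond_6, cough, culture_positive, discharge_ok, exposure_confirmed, fever_present, followup_48h, hydration_advised, isolate, o2_sat_low, observe_4h, order_pcr, rapid_test_pos, rash, sore_throat} — 20 facts.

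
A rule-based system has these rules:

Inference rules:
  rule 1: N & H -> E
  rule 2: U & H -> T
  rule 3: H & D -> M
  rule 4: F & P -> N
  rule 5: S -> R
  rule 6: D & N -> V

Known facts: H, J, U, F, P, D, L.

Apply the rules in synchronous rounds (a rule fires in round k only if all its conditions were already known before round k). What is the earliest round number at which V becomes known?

Round 1 — rule 2, rule 3, rule 4, derive T, M, N.
Round 2 — rule 1, rule 6, derive E, V.
V first appears in round 2.

2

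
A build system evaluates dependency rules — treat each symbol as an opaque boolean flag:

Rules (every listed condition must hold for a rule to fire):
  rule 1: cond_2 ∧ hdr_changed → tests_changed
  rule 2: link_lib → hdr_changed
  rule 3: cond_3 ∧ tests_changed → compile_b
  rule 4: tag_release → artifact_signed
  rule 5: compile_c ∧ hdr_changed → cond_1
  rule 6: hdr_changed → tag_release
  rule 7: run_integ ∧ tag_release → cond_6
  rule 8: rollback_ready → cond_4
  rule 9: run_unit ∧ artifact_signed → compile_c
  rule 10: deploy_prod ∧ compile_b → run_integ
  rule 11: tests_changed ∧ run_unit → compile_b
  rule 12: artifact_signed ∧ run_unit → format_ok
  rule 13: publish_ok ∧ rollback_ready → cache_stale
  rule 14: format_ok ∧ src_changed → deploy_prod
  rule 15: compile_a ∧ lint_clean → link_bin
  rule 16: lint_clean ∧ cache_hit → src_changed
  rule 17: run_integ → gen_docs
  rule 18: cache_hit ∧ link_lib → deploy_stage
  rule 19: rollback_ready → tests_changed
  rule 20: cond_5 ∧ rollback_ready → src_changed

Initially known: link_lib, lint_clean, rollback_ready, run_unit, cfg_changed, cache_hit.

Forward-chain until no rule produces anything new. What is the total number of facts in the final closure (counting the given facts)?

21

[1] rule 2 [link_lib → hdr_changed]; rule 8 [rollback_ready → cond_4]; rule 16 [lint_clean ∧ cache_hit → src_changed]; rule 18 [cache_hit ∧ link_lib → deploy_stage]; rule 19 [rollback_ready → tests_changed]. ⇒ new: hdr_changed, cond_4, src_changed, deploy_stage, tests_changed.
[2] rule 6 [hdr_changed → tag_release]; rule 11 [tests_changed ∧ run_unit → compile_b]. ⇒ new: tag_release, compile_b.
[3] rule 4 [tag_release → artifact_signed]. ⇒ new: artifact_signed.
[4] rule 9 [run_unit ∧ artifact_signed → compile_c]; rule 12 [artifact_signed ∧ run_unit → format_ok]. ⇒ new: compile_c, format_ok.
[5] rule 5 [compile_c ∧ hdr_changed → cond_1]; rule 14 [format_ok ∧ src_changed → deploy_prod]. ⇒ new: cond_1, deploy_prod.
[6] rule 10 [deploy_prod ∧ compile_b → run_integ]. ⇒ new: run_integ.
[7] rule 7 [run_integ ∧ tag_release → cond_6]; rule 17 [run_integ → gen_docs]. ⇒ new: cond_6, gen_docs.
Closure: {artifact_signed, cache_hit, cfg_changed, compile_b, compile_c, cond_1, cond_4, cond_6, deploy_prod, deploy_stage, format_ok, gen_docs, hdr_changed, link_lib, lint_clean, rollback_ready, run_integ, run_unit, src_changed, tag_release, tests_changed} — 21 facts.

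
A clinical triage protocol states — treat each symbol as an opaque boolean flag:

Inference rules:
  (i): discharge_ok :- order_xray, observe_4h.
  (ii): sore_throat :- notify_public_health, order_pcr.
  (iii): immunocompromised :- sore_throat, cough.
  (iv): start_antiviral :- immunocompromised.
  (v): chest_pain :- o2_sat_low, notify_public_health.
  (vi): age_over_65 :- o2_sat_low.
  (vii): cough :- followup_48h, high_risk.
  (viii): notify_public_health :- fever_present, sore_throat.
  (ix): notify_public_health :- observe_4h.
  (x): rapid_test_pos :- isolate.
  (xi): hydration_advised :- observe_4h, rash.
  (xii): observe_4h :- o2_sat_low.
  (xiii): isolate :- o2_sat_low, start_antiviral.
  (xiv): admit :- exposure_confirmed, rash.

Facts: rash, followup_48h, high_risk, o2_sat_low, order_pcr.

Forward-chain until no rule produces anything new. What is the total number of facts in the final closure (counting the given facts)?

16

[1] (vi) [age_over_65 :- o2_sat_low.]; (vii) [cough :- followup_48h, high_risk.]; (xii) [observe_4h :- o2_sat_low.]. ⇒ new: age_over_65, cough, observe_4h.
[2] (ix) [notify_public_health :- observe_4h.]; (xi) [hydration_advised :- observe_4h, rash.]. ⇒ new: notify_public_health, hydration_advised.
[3] (ii) [sore_throat :- notify_public_health, order_pcr.]; (v) [chest_pain :- o2_sat_low, notify_public_health.]. ⇒ new: sore_throat, chest_pain.
[4] (iii) [immunocompromised :- sore_throat, cough.]. ⇒ new: immunocompromised.
[5] (iv) [start_antiviral :- immunocompromised.]. ⇒ new: start_antiviral.
[6] (xiii) [isolate :- o2_sat_low, start_antiviral.]. ⇒ new: isolate.
[7] (x) [rapid_test_pos :- isolate.]. ⇒ new: rapid_test_pos.
Closure: {age_over_65, chest_pain, cough, followup_48h, high_risk, hydration_advised, immunocompromised, isolate, notify_public_health, o2_sat_low, observe_4h, order_pcr, rapid_test_pos, rash, sore_throat, start_antiviral} — 16 facts.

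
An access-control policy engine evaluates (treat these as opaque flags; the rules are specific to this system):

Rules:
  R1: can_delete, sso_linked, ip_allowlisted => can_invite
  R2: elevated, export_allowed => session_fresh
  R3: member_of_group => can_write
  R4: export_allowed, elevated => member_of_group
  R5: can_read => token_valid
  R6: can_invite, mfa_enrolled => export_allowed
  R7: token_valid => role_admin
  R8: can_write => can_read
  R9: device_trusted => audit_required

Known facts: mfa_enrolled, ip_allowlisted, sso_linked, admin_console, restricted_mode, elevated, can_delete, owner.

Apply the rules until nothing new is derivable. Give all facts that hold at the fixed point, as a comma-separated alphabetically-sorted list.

admin_console, can_delete, can_invite, can_read, can_write, elevated, export_allowed, ip_allowlisted, member_of_group, mfa_enrolled, owner, restricted_mode, role_admin, session_fresh, sso_linked, token_valid

Round 1: R1 [can_delete, sso_linked, ip_allowlisted => can_invite]. Adds can_invite.
Round 2: R6 [can_invite, mfa_enrolled => export_allowed]. Adds export_allowed.
Round 3: R2 [elevated, export_allowed => session_fresh]; R4 [export_allowed, elevated => member_of_group]. Adds session_fresh, member_of_group.
Round 4: R3 [member_of_group => can_write]. Adds can_write.
Round 5: R8 [can_write => can_read]. Adds can_read.
Round 6: R5 [can_read => token_valid]. Adds token_valid.
Round 7: R7 [token_valid => role_admin]. Adds role_admin.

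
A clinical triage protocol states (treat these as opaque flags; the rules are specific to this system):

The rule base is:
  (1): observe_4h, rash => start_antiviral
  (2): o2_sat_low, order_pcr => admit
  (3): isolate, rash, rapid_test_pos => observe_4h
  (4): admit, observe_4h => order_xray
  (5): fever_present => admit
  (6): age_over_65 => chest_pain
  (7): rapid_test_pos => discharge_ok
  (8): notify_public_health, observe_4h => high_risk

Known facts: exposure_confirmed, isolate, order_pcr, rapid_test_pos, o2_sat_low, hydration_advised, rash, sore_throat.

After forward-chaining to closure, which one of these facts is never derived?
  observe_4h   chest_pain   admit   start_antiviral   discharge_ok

Round 1 — (2), (3), (7), derive admit, observe_4h, discharge_ok.
Round 2 — (1), (4), derive start_antiviral, order_xray.
Derived: discharge_ok (round 1), admit (round 1), observe_4h (round 1), start_antiviral (round 2). chest_pain never appears in any round.

chest_pain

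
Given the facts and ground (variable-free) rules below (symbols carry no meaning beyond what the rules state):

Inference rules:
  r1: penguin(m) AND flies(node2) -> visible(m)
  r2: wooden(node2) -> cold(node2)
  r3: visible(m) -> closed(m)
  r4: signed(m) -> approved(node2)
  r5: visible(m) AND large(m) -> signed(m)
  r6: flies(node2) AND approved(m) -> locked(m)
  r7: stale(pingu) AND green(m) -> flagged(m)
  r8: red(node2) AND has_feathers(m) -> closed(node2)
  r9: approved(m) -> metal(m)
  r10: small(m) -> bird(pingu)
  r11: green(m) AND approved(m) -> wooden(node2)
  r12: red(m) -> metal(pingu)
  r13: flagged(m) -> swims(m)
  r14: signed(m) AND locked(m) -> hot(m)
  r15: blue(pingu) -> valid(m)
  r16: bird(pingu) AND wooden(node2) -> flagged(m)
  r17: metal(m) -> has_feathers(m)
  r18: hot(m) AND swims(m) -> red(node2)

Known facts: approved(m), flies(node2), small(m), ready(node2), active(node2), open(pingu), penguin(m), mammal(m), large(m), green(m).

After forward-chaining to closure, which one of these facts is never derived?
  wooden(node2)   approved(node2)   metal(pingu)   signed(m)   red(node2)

Round 1 fires r1, r6, r9, r10, r11, giving visible(m), locked(m), metal(m), bird(pingu), wooden(node2).
Round 2 fires r2, r3, r5, r16, r17, giving cold(node2), closed(m), signed(m), flagged(m), has_feathers(m).
Round 3 fires r4, r13, r14, giving approved(node2), swims(m), hot(m).
Round 4 fires r18, giving red(node2).
Round 5 fires r8, giving closed(node2).
Derived: signed(m) (round 2), approved(node2) (round 3), red(node2) (round 4), wooden(node2) (round 1). metal(pingu) never appears in any round.

metal(pingu)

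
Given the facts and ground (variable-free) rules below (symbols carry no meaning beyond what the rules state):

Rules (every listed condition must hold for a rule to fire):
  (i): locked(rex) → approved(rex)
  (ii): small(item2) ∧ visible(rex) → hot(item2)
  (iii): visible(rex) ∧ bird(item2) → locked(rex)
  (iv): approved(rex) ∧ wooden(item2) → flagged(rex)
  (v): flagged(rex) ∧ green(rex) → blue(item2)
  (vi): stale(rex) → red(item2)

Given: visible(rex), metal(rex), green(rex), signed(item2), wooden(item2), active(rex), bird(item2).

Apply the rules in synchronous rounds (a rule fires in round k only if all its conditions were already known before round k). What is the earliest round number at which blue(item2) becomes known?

4

[1] (iii) [visible(rex) ∧ bird(item2) → locked(rex)]. ⇒ new: locked(rex).
[2] (i) [locked(rex) → approved(rex)]. ⇒ new: approved(rex).
[3] (iv) [approved(rex) ∧ wooden(item2) → flagged(rex)]. ⇒ new: flagged(rex).
[4] (v) [flagged(rex) ∧ green(rex) → blue(item2)]. ⇒ new: blue(item2).
blue(item2) first appears in round 4.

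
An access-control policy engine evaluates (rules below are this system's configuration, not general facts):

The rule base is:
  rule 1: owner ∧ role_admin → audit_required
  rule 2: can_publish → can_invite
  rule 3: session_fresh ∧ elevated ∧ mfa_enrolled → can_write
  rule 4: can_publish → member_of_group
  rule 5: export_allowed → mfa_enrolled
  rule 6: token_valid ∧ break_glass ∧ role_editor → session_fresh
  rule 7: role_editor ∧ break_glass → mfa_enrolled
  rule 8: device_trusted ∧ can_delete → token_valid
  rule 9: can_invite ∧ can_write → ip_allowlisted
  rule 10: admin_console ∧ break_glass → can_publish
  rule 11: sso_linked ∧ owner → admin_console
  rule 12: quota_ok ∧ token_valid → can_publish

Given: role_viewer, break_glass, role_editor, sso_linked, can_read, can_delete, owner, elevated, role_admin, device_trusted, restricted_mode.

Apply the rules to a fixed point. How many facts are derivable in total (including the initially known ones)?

21

Round 1: rule 1 [owner ∧ role_admin → audit_required]; rule 7 [role_editor ∧ break_glass → mfa_enrolled]; rule 8 [device_trusted ∧ can_delete → token_valid]; rule 11 [sso_linked ∧ owner → admin_console]. New: audit_required, mfa_enrolled, token_valid, admin_console.
Round 2: rule 6 [token_valid ∧ break_glass ∧ role_editor → session_fresh]; rule 10 [admin_console ∧ break_glass → can_publish]. New: session_fresh, can_publish.
Round 3: rule 2 [can_publish → can_invite]; rule 3 [session_fresh ∧ elevated ∧ mfa_enrolled → can_write]; rule 4 [can_publish → member_of_group]. New: can_invite, can_write, member_of_group.
Round 4: rule 9 [can_invite ∧ can_write → ip_allowlisted]. New: ip_allowlisted.
Closure: {admin_console, audit_required, break_glass, can_delete, can_invite, can_publish, can_read, can_write, device_trusted, elevated, ip_allowlisted, member_of_group, mfa_enrolled, owner, restricted_mode, role_admin, role_editor, role_viewer, session_fresh, sso_linked, token_valid} — 21 facts.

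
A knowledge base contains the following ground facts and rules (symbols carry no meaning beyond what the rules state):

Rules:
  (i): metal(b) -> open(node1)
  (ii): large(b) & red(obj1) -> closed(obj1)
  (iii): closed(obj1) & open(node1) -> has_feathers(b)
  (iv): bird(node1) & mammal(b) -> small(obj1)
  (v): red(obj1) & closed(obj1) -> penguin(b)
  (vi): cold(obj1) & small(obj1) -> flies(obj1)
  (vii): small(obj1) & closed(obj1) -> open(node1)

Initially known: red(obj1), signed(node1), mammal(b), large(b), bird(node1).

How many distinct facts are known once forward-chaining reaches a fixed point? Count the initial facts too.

10

Round 1: (ii) [large(b) & red(obj1) -> closed(obj1)]; (iv) [bird(node1) & mammal(b) -> small(obj1)]. New: closed(obj1), small(obj1).
Round 2: (v) [red(obj1) & closed(obj1) -> penguin(b)]; (vii) [small(obj1) & closed(obj1) -> open(node1)]. New: penguin(b), open(node1).
Round 3: (iii) [closed(obj1) & open(node1) -> has_feathers(b)]. New: has_feathers(b).
Closure: {bird(node1), closed(obj1), has_feathers(b), large(b), mammal(b), open(node1), penguin(b), red(obj1), signed(node1), small(obj1)} — 10 facts.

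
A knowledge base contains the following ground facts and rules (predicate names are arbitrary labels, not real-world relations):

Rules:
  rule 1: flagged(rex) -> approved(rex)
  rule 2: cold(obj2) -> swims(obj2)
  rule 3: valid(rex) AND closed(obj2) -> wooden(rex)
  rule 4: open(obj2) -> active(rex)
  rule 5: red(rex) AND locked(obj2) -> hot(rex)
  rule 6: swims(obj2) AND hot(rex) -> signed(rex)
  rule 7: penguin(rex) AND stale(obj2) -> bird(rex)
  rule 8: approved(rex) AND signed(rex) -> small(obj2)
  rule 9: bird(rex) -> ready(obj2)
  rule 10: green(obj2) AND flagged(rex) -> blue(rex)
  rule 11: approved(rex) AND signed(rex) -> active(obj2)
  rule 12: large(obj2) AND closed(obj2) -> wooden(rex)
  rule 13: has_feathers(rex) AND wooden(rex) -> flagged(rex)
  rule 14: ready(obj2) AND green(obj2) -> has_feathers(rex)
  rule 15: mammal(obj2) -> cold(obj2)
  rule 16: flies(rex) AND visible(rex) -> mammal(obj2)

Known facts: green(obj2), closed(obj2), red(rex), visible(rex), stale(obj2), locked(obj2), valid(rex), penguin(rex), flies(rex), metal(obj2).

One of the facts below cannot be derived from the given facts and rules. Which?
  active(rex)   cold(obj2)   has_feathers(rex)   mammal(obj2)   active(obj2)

Round 1: rule 3 [valid(rex) AND closed(obj2) -> wooden(rex)]; rule 5 [red(rex) AND locked(obj2) -> hot(rex)]; rule 7 [penguin(rex) AND stale(obj2) -> bird(rex)]; rule 16 [flies(rex) AND visible(rex) -> mammal(obj2)]. Adds wooden(rex), hot(rex), bird(rex), mammal(obj2).
Round 2: rule 9 [bird(rex) -> ready(obj2)]; rule 15 [mammal(obj2) -> cold(obj2)]. Adds ready(obj2), cold(obj2).
Round 3: rule 2 [cold(obj2) -> swims(obj2)]; rule 14 [ready(obj2) AND green(obj2) -> has_feathers(rex)]. Adds swims(obj2), has_feathers(rex).
Round 4: rule 6 [swims(obj2) AND hot(rex) -> signed(rex)]; rule 13 [has_feathers(rex) AND wooden(rex) -> flagged(rex)]. Adds signed(rex), flagged(rex).
Round 5: rule 1 [flagged(rex) -> approved(rex)]; rule 10 [green(obj2) AND flagged(rex) -> blue(rex)]. Adds approved(rex), blue(rex).
Round 6: rule 8 [approved(rex) AND signed(rex) -> small(obj2)]; rule 11 [approved(rex) AND signed(rex) -> active(obj2)]. Adds small(obj2), active(obj2).
Derived: mammal(obj2) (round 1), has_feathers(rex) (round 3), active(obj2) (round 6), cold(obj2) (round 2). active(rex) never appears in any round.

active(rex)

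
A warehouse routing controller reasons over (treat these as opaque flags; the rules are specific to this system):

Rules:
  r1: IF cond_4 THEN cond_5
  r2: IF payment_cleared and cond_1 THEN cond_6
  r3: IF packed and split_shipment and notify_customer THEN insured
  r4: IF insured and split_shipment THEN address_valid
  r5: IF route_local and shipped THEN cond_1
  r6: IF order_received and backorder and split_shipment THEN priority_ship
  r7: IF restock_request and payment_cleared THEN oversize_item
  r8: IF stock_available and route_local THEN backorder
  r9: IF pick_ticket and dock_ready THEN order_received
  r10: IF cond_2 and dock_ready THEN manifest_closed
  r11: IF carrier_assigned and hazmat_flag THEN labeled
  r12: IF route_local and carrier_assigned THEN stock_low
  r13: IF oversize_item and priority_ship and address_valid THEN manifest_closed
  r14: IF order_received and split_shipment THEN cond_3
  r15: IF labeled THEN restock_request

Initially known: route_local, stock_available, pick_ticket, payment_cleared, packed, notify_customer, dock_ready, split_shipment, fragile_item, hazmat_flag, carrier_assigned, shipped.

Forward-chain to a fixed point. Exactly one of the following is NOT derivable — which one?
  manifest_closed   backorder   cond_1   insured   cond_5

Round 1: r3 [IF packed and split_shipment and notify_customer THEN insured]; r5 [IF route_local and shipped THEN cond_1]; r8 [IF stock_available and route_local THEN backorder]; r9 [IF pick_ticket and dock_ready THEN order_received]; r11 [IF carrier_assigned and hazmat_flag THEN labeled]; r12 [IF route_local and carrier_assigned THEN stock_low]. Adds insured, cond_1, backorder, order_received, labeled, stock_low.
Round 2: r2 [IF payment_cleared and cond_1 THEN cond_6]; r4 [IF insured and split_shipment THEN address_valid]; r6 [IF order_received and backorder and split_shipment THEN priority_ship]; r14 [IF order_received and split_shipment THEN cond_3]; r15 [IF labeled THEN restock_request]. Adds cond_6, address_valid, priority_ship, cond_3, restock_request.
Round 3: r7 [IF restock_request and payment_cleared THEN oversize_item]. Adds oversize_item.
Round 4: r13 [IF oversize_item and priority_ship and address_valid THEN manifest_closed]. Adds manifest_closed.
Derived: cond_1 (round 1), manifest_closed (round 4), backorder (round 1), insured (round 1). cond_5 never appears in any round.

cond_5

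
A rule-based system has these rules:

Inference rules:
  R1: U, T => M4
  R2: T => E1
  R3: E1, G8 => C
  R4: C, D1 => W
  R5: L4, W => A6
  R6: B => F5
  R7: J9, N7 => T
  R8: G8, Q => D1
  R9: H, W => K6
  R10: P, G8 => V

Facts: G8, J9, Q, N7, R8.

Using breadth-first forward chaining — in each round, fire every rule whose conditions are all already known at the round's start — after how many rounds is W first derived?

Round 1 — R7, R8, derive T, D1.
Round 2 — R2, derive E1.
Round 3 — R3, derive C.
Round 4 — R4, derive W.
W first appears in round 4.

4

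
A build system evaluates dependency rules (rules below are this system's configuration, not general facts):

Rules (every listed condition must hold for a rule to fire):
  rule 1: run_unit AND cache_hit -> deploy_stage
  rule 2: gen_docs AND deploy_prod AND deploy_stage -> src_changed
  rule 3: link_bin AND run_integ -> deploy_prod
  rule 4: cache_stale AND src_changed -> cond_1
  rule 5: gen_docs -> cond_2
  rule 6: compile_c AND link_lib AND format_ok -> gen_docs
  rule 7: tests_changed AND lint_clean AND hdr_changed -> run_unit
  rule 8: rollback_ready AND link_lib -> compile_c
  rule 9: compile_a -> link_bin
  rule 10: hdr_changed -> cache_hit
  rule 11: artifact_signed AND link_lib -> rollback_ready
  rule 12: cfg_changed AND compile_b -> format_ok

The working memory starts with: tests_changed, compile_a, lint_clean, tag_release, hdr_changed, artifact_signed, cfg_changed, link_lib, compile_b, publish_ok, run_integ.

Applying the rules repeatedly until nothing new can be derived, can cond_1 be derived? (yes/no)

[1] rule 7 [tests_changed AND lint_clean AND hdr_changed -> run_unit]; rule 9 [compile_a -> link_bin]; rule 10 [hdr_changed -> cache_hit]; rule 11 [artifact_signed AND link_lib -> rollback_ready]; rule 12 [cfg_changed AND compile_b -> format_ok]. ⇒ new: run_unit, link_bin, cache_hit, rollback_ready, format_ok.
[2] rule 1 [run_unit AND cache_hit -> deploy_stage]; rule 3 [link_bin AND run_integ -> deploy_prod]; rule 8 [rollback_ready AND link_lib -> compile_c]. ⇒ new: deploy_stage, deploy_prod, compile_c.
[3] rule 6 [compile_c AND link_lib AND format_ok -> gen_docs]. ⇒ new: gen_docs.
[4] rule 2 [gen_docs AND deploy_prod AND deploy_stage -> src_changed]; rule 5 [gen_docs -> cond_2]. ⇒ new: src_changed, cond_2.
Fixed point reached. cond_1 is concluded only by rule 4; rule 4 needs cache_stale (never derived).

no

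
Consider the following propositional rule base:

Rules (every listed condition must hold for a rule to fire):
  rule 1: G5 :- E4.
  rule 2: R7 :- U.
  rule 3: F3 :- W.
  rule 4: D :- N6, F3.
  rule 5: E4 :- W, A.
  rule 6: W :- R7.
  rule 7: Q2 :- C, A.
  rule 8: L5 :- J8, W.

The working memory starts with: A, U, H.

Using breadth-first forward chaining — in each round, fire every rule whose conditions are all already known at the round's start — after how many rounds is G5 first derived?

4

[1] rule 2 [R7 :- U.]. ⇒ new: R7.
[2] rule 6 [W :- R7.]. ⇒ new: W.
[3] rule 3 [F3 :- W.]; rule 5 [E4 :- W, A.]. ⇒ new: F3, E4.
[4] rule 1 [G5 :- E4.]. ⇒ new: G5.
G5 first appears in round 4.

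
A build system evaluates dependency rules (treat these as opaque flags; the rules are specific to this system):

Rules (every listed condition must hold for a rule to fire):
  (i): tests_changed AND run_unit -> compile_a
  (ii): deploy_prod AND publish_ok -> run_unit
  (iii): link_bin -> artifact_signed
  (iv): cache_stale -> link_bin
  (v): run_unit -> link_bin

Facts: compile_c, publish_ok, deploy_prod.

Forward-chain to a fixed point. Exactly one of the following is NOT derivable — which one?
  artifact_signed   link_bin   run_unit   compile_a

Round 1 fires (ii), giving run_unit.
Round 2 fires (v), giving link_bin.
Round 3 fires (iii), giving artifact_signed.
Derived: link_bin (round 2), artifact_signed (round 3), run_unit (round 1). compile_a never appears in any round.

compile_a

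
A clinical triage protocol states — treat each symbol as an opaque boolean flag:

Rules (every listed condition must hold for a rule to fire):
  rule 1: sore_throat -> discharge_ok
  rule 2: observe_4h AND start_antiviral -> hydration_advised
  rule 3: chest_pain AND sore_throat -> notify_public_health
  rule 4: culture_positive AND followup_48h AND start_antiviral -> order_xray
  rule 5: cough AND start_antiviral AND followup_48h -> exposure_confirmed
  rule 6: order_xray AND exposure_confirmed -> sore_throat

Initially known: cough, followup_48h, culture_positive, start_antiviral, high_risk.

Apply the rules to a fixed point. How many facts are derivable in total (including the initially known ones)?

[1] rule 4 [culture_positive AND followup_48h AND start_antiviral -> order_xray]; rule 5 [cough AND start_antiviral AND followup_48h -> exposure_confirmed]. ⇒ new: order_xray, exposure_confirmed.
[2] rule 6 [order_xray AND exposure_confirmed -> sore_throat]. ⇒ new: sore_throat.
[3] rule 1 [sore_throat -> discharge_ok]. ⇒ new: discharge_ok.
Closure: {cough, culture_positive, discharge_ok, exposure_confirmed, followup_48h, high_risk, order_xray, sore_throat, start_antiviral} — 9 facts.

9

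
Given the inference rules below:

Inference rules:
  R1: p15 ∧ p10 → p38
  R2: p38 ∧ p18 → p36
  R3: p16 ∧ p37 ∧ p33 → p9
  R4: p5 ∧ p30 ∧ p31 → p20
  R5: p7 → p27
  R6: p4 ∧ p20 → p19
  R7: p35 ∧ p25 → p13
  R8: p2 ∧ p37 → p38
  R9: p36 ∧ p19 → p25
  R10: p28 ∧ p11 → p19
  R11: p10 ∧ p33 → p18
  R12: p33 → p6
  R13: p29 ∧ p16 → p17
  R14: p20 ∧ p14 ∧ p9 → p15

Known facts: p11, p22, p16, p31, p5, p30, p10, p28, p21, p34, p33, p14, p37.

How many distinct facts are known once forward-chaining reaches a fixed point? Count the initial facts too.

22

Round 1 — R3, R4, R10, R11, R12, derive p9, p20, p19, p18, p6.
Round 2 — R14, derive p15.
Round 3 — R1, derive p38.
Round 4 — R2, derive p36.
Round 5 — R9, derive p25.
Closure: {p10, p11, p14, p15, p16, p18, p19, p20, p21, p22, p25, p28, p30, p31, p33, p34, p36, p37, p38, p5, p6, p9} — 22 facts.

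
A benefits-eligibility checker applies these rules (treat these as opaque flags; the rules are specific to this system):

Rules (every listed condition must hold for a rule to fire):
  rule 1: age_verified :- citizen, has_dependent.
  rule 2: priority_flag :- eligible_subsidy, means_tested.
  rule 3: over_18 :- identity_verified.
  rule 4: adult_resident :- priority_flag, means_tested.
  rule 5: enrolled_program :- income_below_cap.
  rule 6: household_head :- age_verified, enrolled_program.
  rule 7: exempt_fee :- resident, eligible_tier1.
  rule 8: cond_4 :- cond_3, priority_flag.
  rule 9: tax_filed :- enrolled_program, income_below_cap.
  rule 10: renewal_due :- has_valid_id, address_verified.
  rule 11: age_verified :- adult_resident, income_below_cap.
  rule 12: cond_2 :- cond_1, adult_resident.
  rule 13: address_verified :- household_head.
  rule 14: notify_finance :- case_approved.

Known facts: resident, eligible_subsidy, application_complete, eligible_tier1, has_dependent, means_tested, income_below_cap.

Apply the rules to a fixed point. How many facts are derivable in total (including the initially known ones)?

15

Round 1: rule 2 [priority_flag :- eligible_subsidy, means_tested.]; rule 5 [enrolled_program :- income_below_cap.]; rule 7 [exempt_fee :- resident, eligible_tier1.]. New: priority_flag, enrolled_program, exempt_fee.
Round 2: rule 4 [adult_resident :- priority_flag, means_tested.]; rule 9 [tax_filed :- enrolled_program, income_below_cap.]. New: adult_resident, tax_filed.
Round 3: rule 11 [age_verified :- adult_resident, income_below_cap.]. New: age_verified.
Round 4: rule 6 [household_head :- age_verified, enrolled_program.]. New: household_head.
Round 5: rule 13 [address_verified :- household_head.]. New: address_verified.
Closure: {address_verified, adult_resident, age_verified, application_complete, eligible_subsidy, eligible_tier1, enrolled_program, exempt_fee, has_dependent, household_head, income_below_cap, means_tested, priority_flag, resident, tax_filed} — 15 facts.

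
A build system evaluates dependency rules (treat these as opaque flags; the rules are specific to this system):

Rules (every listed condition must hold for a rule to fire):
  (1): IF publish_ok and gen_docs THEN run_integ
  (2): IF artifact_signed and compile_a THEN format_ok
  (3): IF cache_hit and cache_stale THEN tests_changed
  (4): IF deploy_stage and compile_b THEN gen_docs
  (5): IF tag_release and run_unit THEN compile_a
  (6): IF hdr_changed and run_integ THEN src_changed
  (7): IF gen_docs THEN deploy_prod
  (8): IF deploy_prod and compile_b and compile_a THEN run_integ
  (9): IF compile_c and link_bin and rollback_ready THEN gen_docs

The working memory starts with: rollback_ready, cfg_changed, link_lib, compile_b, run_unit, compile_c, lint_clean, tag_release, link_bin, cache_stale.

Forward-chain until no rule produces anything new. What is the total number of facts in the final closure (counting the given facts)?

Round 1: (5) [IF tag_release and run_unit THEN compile_a]; (9) [IF compile_c and link_bin and rollback_ready THEN gen_docs]. New: compile_a, gen_docs.
Round 2: (7) [IF gen_docs THEN deploy_prod]. New: deploy_prod.
Round 3: (8) [IF deploy_prod and compile_b and compile_a THEN run_integ]. New: run_integ.
Closure: {cache_stale, cfg_changed, compile_a, compile_b, compile_c, deploy_prod, gen_docs, link_bin, link_lib, lint_clean, rollback_ready, run_integ, run_unit, tag_release} — 14 facts.

14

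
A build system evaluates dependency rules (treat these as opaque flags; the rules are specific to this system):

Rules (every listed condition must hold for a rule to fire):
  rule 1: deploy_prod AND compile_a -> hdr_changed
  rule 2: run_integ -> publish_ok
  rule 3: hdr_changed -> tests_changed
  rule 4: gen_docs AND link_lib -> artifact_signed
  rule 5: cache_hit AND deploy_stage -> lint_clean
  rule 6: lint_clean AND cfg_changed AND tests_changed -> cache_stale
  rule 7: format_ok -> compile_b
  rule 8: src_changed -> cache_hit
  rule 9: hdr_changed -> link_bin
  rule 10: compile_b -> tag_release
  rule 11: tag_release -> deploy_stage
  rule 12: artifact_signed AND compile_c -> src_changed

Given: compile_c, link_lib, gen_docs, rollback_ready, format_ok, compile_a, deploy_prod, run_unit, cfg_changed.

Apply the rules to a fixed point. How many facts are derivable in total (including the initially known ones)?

Round 1 — rule 1, rule 4, rule 7, derive hdr_changed, artifact_signed, compile_b.
Round 2 — rule 3, rule 9, rule 10, rule 12, derive tests_changed, link_bin, tag_release, src_changed.
Round 3 — rule 8, rule 11, derive cache_hit, deploy_stage.
Round 4 — rule 5, derive lint_clean.
Round 5 — rule 6, derive cache_stale.
Closure: {artifact_signed, cache_hit, cache_stale, cfg_changed, compile_a, compile_b, compile_c, deploy_prod, deploy_stage, format_ok, gen_docs, hdr_changed, link_bin, link_lib, lint_clean, rollback_ready, run_unit, src_changed, tag_release, tests_changed} — 20 facts.

20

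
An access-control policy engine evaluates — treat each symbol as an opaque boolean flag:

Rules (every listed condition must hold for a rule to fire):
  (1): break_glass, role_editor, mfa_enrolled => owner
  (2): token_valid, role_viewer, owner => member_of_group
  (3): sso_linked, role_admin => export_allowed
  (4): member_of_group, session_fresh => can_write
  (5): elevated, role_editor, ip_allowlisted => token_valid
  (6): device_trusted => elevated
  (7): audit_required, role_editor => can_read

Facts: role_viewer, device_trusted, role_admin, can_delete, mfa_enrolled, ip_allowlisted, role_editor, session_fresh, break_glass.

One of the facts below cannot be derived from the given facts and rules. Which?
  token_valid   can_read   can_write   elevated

Round 1 fires (1), (6), giving owner, elevated.
Round 2 fires (5), giving token_valid.
Round 3 fires (2), giving member_of_group.
Round 4 fires (4), giving can_write.
Derived: token_valid (round 2), elevated (round 1), can_write (round 4). can_read never appears in any round.

can_read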